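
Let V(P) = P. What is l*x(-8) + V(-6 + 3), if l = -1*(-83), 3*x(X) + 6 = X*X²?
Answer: -43003/3 ≈ -14334.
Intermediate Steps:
x(X) = -2 + X³/3 (x(X) = -2 + (X*X²)/3 = -2 + X³/3)
l = 83
l*x(-8) + V(-6 + 3) = 83*(-2 + (⅓)*(-8)³) + (-6 + 3) = 83*(-2 + (⅓)*(-512)) - 3 = 83*(-2 - 512/3) - 3 = 83*(-518/3) - 3 = -42994/3 - 3 = -43003/3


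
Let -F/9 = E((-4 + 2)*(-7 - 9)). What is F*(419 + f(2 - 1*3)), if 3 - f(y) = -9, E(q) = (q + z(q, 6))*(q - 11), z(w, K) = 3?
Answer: -2851065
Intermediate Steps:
E(q) = (-11 + q)*(3 + q) (E(q) = (q + 3)*(q - 11) = (3 + q)*(-11 + q) = (-11 + q)*(3 + q))
f(y) = 12 (f(y) = 3 - 1*(-9) = 3 + 9 = 12)
F = -6615 (F = -9*(-33 + ((-4 + 2)*(-7 - 9))**2 - 8*(-4 + 2)*(-7 - 9)) = -9*(-33 + (-2*(-16))**2 - (-16)*(-16)) = -9*(-33 + 32**2 - 8*32) = -9*(-33 + 1024 - 256) = -9*735 = -6615)
F*(419 + f(2 - 1*3)) = -6615*(419 + 12) = -6615*431 = -2851065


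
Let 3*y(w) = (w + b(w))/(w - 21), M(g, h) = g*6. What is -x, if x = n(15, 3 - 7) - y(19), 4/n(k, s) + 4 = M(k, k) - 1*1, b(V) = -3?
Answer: -692/255 ≈ -2.7137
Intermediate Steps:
M(g, h) = 6*g
n(k, s) = 4/(-5 + 6*k) (n(k, s) = 4/(-4 + (6*k - 1*1)) = 4/(-4 + (6*k - 1)) = 4/(-4 + (-1 + 6*k)) = 4/(-5 + 6*k))
y(w) = (-3 + w)/(3*(-21 + w)) (y(w) = ((w - 3)/(w - 21))/3 = ((-3 + w)/(-21 + w))/3 = (-3 + w)/(3*(-21 + w)))
x = 692/255 (x = 4/(-5 + 6*15) - (-3 + 19)/(3*(-21 + 19)) = 4/(-5 + 90) - 16/(3*(-2)) = 4/85 - (-1)*16/(3*2) = 4*(1/85) - 1*(-8/3) = 4/85 + 8/3 = 692/255 ≈ 2.7137)
-x = -1*692/255 = -692/255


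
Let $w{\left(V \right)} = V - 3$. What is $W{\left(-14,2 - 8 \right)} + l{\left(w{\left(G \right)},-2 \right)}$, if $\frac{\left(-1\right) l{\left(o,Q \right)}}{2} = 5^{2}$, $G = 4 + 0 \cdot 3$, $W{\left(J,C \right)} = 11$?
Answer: $-39$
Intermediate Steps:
$G = 4$ ($G = 4 + 0 = 4$)
$w{\left(V \right)} = -3 + V$
$l{\left(o,Q \right)} = -50$ ($l{\left(o,Q \right)} = - 2 \cdot 5^{2} = \left(-2\right) 25 = -50$)
$W{\left(-14,2 - 8 \right)} + l{\left(w{\left(G \right)},-2 \right)} = 11 - 50 = -39$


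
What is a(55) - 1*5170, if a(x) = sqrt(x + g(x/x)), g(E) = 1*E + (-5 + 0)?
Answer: -5170 + sqrt(51) ≈ -5162.9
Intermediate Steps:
g(E) = -5 + E (g(E) = E - 5 = -5 + E)
a(x) = sqrt(-4 + x) (a(x) = sqrt(x + (-5 + x/x)) = sqrt(x + (-5 + 1)) = sqrt(x - 4) = sqrt(-4 + x))
a(55) - 1*5170 = sqrt(-4 + 55) - 1*5170 = sqrt(51) - 5170 = -5170 + sqrt(51)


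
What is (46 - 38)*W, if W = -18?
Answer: -144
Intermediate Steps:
(46 - 38)*W = (46 - 38)*(-18) = 8*(-18) = -144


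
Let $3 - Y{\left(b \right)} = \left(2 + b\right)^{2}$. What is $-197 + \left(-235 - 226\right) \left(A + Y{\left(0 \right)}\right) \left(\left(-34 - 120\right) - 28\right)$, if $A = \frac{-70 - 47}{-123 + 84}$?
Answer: $167607$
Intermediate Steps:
$Y{\left(b \right)} = 3 - \left(2 + b\right)^{2}$
$A = 3$ ($A = - \frac{117}{-39} = \left(-117\right) \left(- \frac{1}{39}\right) = 3$)
$-197 + \left(-235 - 226\right) \left(A + Y{\left(0 \right)}\right) \left(\left(-34 - 120\right) - 28\right) = -197 + \left(-235 - 226\right) \left(3 + \left(3 - \left(2 + 0\right)^{2}\right)\right) \left(\left(-34 - 120\right) - 28\right) = -197 + - 461 \left(3 + \left(3 - 2^{2}\right)\right) \left(-154 - 28\right) = -197 + - 461 \left(3 + \left(3 - 4\right)\right) \left(-182\right) = -197 + - 461 \left(3 - 1\right) \left(-182\right) = -197 + \left(-461\right) 2 \left(-182\right) = -197 - -167804 = -197 + 167804 = 167607$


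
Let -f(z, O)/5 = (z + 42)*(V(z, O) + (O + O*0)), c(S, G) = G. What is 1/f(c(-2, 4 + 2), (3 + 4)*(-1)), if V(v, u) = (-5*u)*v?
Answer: -1/48720 ≈ -2.0525e-5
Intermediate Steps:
V(v, u) = -5*u*v
f(z, O) = -5*(42 + z)*(O - 5*O*z) (f(z, O) = -5*(z + 42)*(-5*O*z + (O + O*0)) = -5*(42 + z)*(-5*O*z + (O + 0)) = -5*(42 + z)*(-5*O*z + O) = -5*(42 + z)*(O - 5*O*z))
1/f(c(-2, 4 + 2), (3 + 4)*(-1)) = 1/(5*((3 + 4)*(-1))*(-42 + 5*(4 + 2)² + 209*(4 + 2))) = 1/(5*(7*(-1))*(-42 + 5*6² + 209*6)) = 1/(5*(-7)*(-42 + 5*36 + 1254)) = 1/(5*(-7)*(-42 + 180 + 1254)) = 1/(5*(-7)*1392) = 1/(-48720) = -1/48720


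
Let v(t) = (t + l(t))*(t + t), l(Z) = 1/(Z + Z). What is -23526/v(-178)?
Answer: -2614/7041 ≈ -0.37125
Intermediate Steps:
l(Z) = 1/(2*Z)
v(t) = 2*t*(t + 1/(2*t)) (v(t) = (t + 1/(2*t))*(t + t) = (t + 1/(2*t))*(2*t) = 2*t*(t + 1/(2*t)))
-23526/v(-178) = -23526/(1 + 2*(-178)²) = -23526/(1 + 2*31684) = -23526/(1 + 63368) = -23526/63369 = -23526*1/63369 = -2614/7041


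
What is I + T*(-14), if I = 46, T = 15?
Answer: -164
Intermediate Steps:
I + T*(-14) = 46 + 15*(-14) = 46 - 210 = -164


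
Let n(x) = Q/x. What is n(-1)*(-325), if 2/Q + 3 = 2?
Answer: -650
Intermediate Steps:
Q = -2 (Q = 2/(-3 + 2) = 2/(-1) = 2*(-1) = -2)
n(x) = -2/x
n(-1)*(-325) = -2/(-1)*(-325) = -2*(-1)*(-325) = 2*(-325) = -650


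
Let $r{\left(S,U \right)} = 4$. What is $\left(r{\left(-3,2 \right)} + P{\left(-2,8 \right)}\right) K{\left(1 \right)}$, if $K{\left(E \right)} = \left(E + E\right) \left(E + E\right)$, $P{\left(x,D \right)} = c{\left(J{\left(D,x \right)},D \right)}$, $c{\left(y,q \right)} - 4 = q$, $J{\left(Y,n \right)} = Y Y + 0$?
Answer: $64$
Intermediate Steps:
$J{\left(Y,n \right)} = Y^{2}$ ($J{\left(Y,n \right)} = Y^{2} + 0 = Y^{2}$)
$c{\left(y,q \right)} = 4 + q$
$P{\left(x,D \right)} = 4 + D$
$K{\left(E \right)} = 4 E^{2}$ ($K{\left(E \right)} = 2 E 2 E = 4 E^{2}$)
$\left(r{\left(-3,2 \right)} + P{\left(-2,8 \right)}\right) K{\left(1 \right)} = \left(4 + \left(4 + 8\right)\right) 4 \cdot 1^{2} = \left(4 + 12\right) 4 \cdot 1 = 16 \cdot 4 = 64$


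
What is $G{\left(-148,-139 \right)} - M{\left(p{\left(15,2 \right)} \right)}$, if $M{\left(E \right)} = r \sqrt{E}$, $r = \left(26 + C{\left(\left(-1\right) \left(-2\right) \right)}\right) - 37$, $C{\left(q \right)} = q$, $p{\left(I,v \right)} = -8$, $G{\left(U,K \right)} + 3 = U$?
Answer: $-151 + 18 i \sqrt{2} \approx -151.0 + 25.456 i$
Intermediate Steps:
$G{\left(U,K \right)} = -3 + U$
$r = -9$ ($r = \left(26 - -2\right) - 37 = \left(26 + 2\right) - 37 = 28 - 37 = -9$)
$M{\left(E \right)} = - 9 \sqrt{E}$
$G{\left(-148,-139 \right)} - M{\left(p{\left(15,2 \right)} \right)} = \left(-3 - 148\right) - - 9 \sqrt{-8} = -151 - - 9 \cdot 2 i \sqrt{2} = -151 - - 18 i \sqrt{2} = -151 + 18 i \sqrt{2}$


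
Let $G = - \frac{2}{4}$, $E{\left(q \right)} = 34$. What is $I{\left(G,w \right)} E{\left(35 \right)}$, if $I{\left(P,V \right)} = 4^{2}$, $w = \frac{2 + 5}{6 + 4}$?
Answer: $544$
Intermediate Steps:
$w = \frac{7}{10} \approx 0.7$
$G = - \frac{1}{2}$ ($G = \left(-2\right) \frac{1}{4} = - \frac{1}{2} \approx -0.5$)
$I{\left(P,V \right)} = 16$
$I{\left(G,w \right)} E{\left(35 \right)} = 16 \cdot 34 = 544$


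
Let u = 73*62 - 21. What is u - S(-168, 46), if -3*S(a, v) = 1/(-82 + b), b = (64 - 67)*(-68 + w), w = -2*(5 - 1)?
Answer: 1973191/438 ≈ 4505.0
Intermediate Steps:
w = -8 (w = -2*4 = -8)
u = 4505 (u = 4526 - 21 = 4505)
b = 228 (b = (64 - 67)*(-68 - 8) = -3*(-76) = 228)
S(a, v) = -1/438 (S(a, v) = -1/(3*(-82 + 228)) = -⅓/146 = -⅓*1/146 = -1/438)
u - S(-168, 46) = 4505 - 1*(-1/438) = 4505 + 1/438 = 1973191/438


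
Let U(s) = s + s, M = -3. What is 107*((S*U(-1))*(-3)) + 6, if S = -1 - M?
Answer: 1290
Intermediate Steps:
U(s) = 2*s
S = 2 (S = -1 - 1*(-3) = -1 + 3 = 2)
107*((S*U(-1))*(-3)) + 6 = 107*((2*(2*(-1)))*(-3)) + 6 = 107*((2*(-2))*(-3)) + 6 = 107*(-4*(-3)) + 6 = 107*12 + 6 = 1284 + 6 = 1290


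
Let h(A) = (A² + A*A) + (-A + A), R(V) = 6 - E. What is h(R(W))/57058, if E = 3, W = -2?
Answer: 9/28529 ≈ 0.00031547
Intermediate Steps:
R(V) = 3 (R(V) = 6 - 1*3 = 6 - 3 = 3)
h(A) = 2*A² (h(A) = (A² + A²) + 0 = 2*A² + 0 = 2*A²)
h(R(W))/57058 = (2*3²)/57058 = (2*9)*(1/57058) = 18*(1/57058) = 9/28529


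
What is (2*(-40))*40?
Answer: -3200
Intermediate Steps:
(2*(-40))*40 = -80*40 = -3200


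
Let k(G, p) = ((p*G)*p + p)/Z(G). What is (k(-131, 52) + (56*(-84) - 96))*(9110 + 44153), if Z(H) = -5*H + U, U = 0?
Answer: -186323135236/655 ≈ -2.8446e+8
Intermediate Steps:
Z(H) = -5*H (Z(H) = -5*H + 0 = -5*H)
k(G, p) = -(p + G*p**2)/(5*G) (k(G, p) = ((p*G)*p + p)/((-5*G)) = ((G*p)*p + p)*(-1/(5*G)) = (G*p**2 + p)*(-1/(5*G)) = (p + G*p**2)*(-1/(5*G)) = -(p + G*p**2)/(5*G))
(k(-131, 52) + (56*(-84) - 96))*(9110 + 44153) = (-1/5*52*(1 - 131*52)/(-131) + (56*(-84) - 96))*(9110 + 44153) = (-1/5*52*(-1/131)*(1 - 6812) + (-4704 - 96))*53263 = (-1/5*52*(-1/131)*(-6811) - 4800)*53263 = (-354172/655 - 4800)*53263 = -3498172/655*53263 = -186323135236/655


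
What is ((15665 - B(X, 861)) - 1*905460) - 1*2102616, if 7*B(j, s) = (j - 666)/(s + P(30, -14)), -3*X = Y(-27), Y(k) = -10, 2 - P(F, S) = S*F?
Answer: -11517789655/3849 ≈ -2.9924e+6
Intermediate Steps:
P(F, S) = 2 - F*S (P(F, S) = 2 - S*F = 2 - F*S)
X = 10/3 (X = -⅓*(-10) = 10/3 ≈ 3.3333)
B(j, s) = (-666 + j)/(7*(422 + s)) (B(j, s) = ((j - 666)/(s + (2 - 1*30*(-14))))/7 = ((-666 + j)/(s + (2 + 420)))/7 = ((-666 + j)/(s + 422))/7 = ((-666 + j)/(422 + s))/7 = (-666 + j)/(7*(422 + s)))
((15665 - B(X, 861)) - 1*905460) - 1*2102616 = ((15665 - (-666 + 10/3)/(7*(422 + 861))) - 1*905460) - 1*2102616 = ((15665 - (-1988)/(7*1283*3)) - 905460) - 2102616 = ((15665 - 1*(-284/3849)) - 905460) - 2102616 = ((15665 + 284/3849) - 905460) - 2102616 = (60294869/3849 - 905460) - 2102616 = -3424820671/3849 - 2102616 = -11517789655/3849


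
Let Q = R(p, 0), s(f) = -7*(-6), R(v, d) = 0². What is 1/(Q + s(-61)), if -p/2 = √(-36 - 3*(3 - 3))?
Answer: 1/42 ≈ 0.023810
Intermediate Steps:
p = -12*I (p = -2*√(-36 - 3*(3 - 3)) = -2*√(-36 - 3*0) = -2*√(-36 + 0) = -12*I ≈ -12.0*I)
R(v, d) = 0
s(f) = 42
Q = 0
1/(Q + s(-61)) = 1/(0 + 42) = 1/42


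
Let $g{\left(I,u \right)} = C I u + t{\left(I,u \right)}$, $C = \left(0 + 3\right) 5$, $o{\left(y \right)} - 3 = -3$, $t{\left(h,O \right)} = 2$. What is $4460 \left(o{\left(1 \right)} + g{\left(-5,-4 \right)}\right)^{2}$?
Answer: $406769840$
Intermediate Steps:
$o{\left(y \right)} = 0$ ($o{\left(y \right)} = 3 - 3 = 0$)
$C = 15$ ($C = 3 \cdot 5 = 15$)
$g{\left(I,u \right)} = 2 + 15 I u$ ($g{\left(I,u \right)} = 15 I u + 2 = 2 + 15 I u$)
$4460 \left(o{\left(1 \right)} + g{\left(-5,-4 \right)}\right)^{2} = 4460 \left(0 + \left(2 + 15 \left(-5\right) \left(-4\right)\right)\right)^{2} = 4460 \left(0 + \left(2 + 300\right)\right)^{2} = 4460 \left(0 + 302\right)^{2} = 4460 \cdot 302^{2} = 4460 \cdot 91204 = 406769840$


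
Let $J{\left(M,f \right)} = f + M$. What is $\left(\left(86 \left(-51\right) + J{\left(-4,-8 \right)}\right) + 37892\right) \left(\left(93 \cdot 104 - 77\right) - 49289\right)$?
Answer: $-1329510836$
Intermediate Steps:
$J{\left(M,f \right)} = M + f$
$\left(\left(86 \left(-51\right) + J{\left(-4,-8 \right)}\right) + 37892\right) \left(\left(93 \cdot 104 - 77\right) - 49289\right) = \left(\left(86 \left(-51\right) - 12\right) + 37892\right) \left(\left(93 \cdot 104 - 77\right) - 49289\right) = \left(\left(-4386 - 12\right) + 37892\right) \left(\left(9672 - 77\right) - 49289\right) = \left(-4398 + 37892\right) \left(9595 - 49289\right) = 33494 \left(-39694\right) = -1329510836$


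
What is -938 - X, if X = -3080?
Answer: 2142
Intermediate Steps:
-938 - X = -938 - 1*(-3080) = -938 + 3080 = 2142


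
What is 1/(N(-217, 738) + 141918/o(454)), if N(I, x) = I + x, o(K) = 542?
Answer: 271/212150 ≈ 0.0012774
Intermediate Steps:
1/(N(-217, 738) + 141918/o(454)) = 1/((-217 + 738) + 141918/542) = 1/(521 + 141918*(1/542)) = 1/(521 + 70959/271) = 1/(212150/271) = 271/212150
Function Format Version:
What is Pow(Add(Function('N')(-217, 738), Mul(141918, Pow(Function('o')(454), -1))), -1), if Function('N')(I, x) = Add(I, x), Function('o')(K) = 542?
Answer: Rational(271, 212150) ≈ 0.0012774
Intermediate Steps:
Pow(Add(Function('N')(-217, 738), Mul(141918, Pow(Function('o')(454), -1))), -1) = Pow(Add(Add(-217, 738), Mul(141918, Pow(542, -1))), -1) = Pow(Add(521, Mul(141918, Rational(1, 542))), -1) = Pow(Add(521, Rational(70959, 271)), -1) = Pow(Rational(212150, 271), -1) = Rational(271, 212150)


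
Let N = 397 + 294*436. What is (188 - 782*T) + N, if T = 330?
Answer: -129291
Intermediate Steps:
N = 128581 (N = 397 + 128184 = 128581)
(188 - 782*T) + N = (188 - 782*330) + 128581 = (188 - 258060) + 128581 = -257872 + 128581 = -129291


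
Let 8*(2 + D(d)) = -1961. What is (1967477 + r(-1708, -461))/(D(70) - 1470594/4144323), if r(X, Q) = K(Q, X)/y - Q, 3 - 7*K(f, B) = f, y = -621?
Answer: -94541689011661616/11889177327027 ≈ -7951.9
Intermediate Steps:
K(f, B) = 3/7 - f/7
D(d) = -1977/8 (D(d) = -2 + (⅛)*(-1961) = -2 - 1961/8 = -1977/8)
r(X, Q) = -1/1449 - 4346*Q/4347 (r(X, Q) = (3/7 - Q/7)/(-621) - Q = (3/7 - Q/7)*(-1/621) - Q = (-1/1449 + Q/4347) - Q = -1/1449 - 4346*Q/4347)
(1967477 + r(-1708, -461))/(D(70) - 1470594/4144323) = (1967477 + (-1/1449 - 4346/4347*(-461)))/(-1977/8 - 1470594/4144323) = (1967477 + (-1/1449 + 2003506/4347))/(-1977/8 - 1470594*1/4144323) = (1967477 + 2003503/4347)/(-1977/8 - 490198/1381441) = 8554626022/(4347*(-2735030441/11051528)) = (8554626022/4347)*(-11051528/2735030441) = -94541689011661616/11889177327027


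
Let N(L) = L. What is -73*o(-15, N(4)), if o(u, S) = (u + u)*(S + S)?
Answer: 17520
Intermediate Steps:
o(u, S) = 4*S*u (o(u, S) = (2*u)*(2*S) = 4*S*u)
-73*o(-15, N(4)) = -292*4*(-15) = -73*(-240) = 17520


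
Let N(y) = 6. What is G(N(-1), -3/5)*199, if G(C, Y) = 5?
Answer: 995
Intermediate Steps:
G(N(-1), -3/5)*199 = 5*199 = 995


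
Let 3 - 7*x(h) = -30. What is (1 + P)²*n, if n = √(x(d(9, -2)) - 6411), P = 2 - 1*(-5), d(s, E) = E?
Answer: 128*I*√78477/7 ≈ 5122.5*I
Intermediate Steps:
P = 7 (P = 2 + 5 = 7)
x(h) = 33/7 (x(h) = 3/7 - ⅐*(-30) = 3/7 + 30/7 = 33/7)
n = 2*I*√78477/7 (n = √(33/7 - 6411) = √(-44844/7) = 2*I*√78477/7 ≈ 80.039*I)
(1 + P)²*n = (1 + 7)²*(2*I*√78477/7) = 8²*(2*I*√78477/7) = 64*(2*I*√78477/7) = 128*I*√78477/7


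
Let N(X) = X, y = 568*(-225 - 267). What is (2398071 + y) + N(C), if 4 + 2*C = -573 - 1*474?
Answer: 4236179/2 ≈ 2.1181e+6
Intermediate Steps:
y = -279456 (y = 568*(-492) = -279456)
C = -1051/2 (C = -2 + (-573 - 1*474)/2 = -2 + (-573 - 474)/2 = -2 + (1/2)*(-1047) = -2 - 1047/2 = -1051/2 ≈ -525.50)
(2398071 + y) + N(C) = (2398071 - 279456) - 1051/2 = 2118615 - 1051/2 = 4236179/2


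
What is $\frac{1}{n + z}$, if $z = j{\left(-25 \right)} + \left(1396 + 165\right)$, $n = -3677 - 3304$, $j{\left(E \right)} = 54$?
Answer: $- \frac{1}{5366} \approx -0.00018636$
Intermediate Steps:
$n = -6981$
$z = 1615$ ($z = 54 + \left(1396 + 165\right) = 54 + 1561 = 1615$)
$\frac{1}{n + z} = \frac{1}{-6981 + 1615} = \frac{1}{-5366} = - \frac{1}{5366}$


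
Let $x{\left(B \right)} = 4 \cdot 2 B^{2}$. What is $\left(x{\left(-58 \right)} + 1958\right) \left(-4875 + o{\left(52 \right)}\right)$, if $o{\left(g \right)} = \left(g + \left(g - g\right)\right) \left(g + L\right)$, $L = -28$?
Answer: $-104711490$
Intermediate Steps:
$x{\left(B \right)} = 8 B^{2}$
$o{\left(g \right)} = g \left(-28 + g\right)$ ($o{\left(g \right)} = \left(g + \left(g - g\right)\right) \left(g - 28\right) = \left(g + 0\right) \left(-28 + g\right) = g \left(-28 + g\right)$)
$\left(x{\left(-58 \right)} + 1958\right) \left(-4875 + o{\left(52 \right)}\right) = \left(8 \left(-58\right)^{2} + 1958\right) \left(-4875 + 52 \left(-28 + 52\right)\right) = \left(8 \cdot 3364 + 1958\right) \left(-4875 + 52 \cdot 24\right) = \left(26912 + 1958\right) \left(-4875 + 1248\right) = 28870 \left(-3627\right) = -104711490$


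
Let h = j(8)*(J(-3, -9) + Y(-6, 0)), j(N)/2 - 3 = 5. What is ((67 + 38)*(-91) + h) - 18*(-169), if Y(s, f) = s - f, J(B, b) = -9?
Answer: -6753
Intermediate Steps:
j(N) = 16 (j(N) = 6 + 2*5 = 6 + 10 = 16)
h = -240 (h = 16*(-9 + (-6 - 1*0)) = 16*(-9 + (-6 + 0)) = 16*(-9 - 6) = 16*(-15) = -240)
((67 + 38)*(-91) + h) - 18*(-169) = ((67 + 38)*(-91) - 240) - 18*(-169) = (105*(-91) - 240) + 3042 = (-9555 - 240) + 3042 = -9795 + 3042 = -6753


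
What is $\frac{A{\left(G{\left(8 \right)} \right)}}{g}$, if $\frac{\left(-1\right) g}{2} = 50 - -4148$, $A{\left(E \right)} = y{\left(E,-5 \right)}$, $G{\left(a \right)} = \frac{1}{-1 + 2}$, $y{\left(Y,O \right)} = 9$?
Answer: $- \frac{9}{8396} \approx -0.0010719$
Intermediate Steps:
$G{\left(a \right)} = 1$ ($G{\left(a \right)} = 1^{-1} = 1$)
$A{\left(E \right)} = 9$
$g = -8396$ ($g = - 2 \left(50 - -4148\right) = - 2 \left(50 + 4148\right) = \left(-2\right) 4198 = -8396$)
$\frac{A{\left(G{\left(8 \right)} \right)}}{g} = \frac{9}{-8396} = 9 \left(- \frac{1}{8396}\right) = - \frac{9}{8396}$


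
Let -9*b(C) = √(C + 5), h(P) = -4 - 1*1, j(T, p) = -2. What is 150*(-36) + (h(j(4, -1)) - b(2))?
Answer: -5405 + √7/9 ≈ -5404.7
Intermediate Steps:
h(P) = -5 (h(P) = -4 - 1 = -5)
b(C) = -√(5 + C)/9 (b(C) = -√(C + 5)/9 = -√(5 + C)/9)
150*(-36) + (h(j(4, -1)) - b(2)) = 150*(-36) + (-5 - (-1)*√(5 + 2)/9) = -5400 + (-5 - (-1)*√7/9) = -5400 + (-5 + √7/9) = -5405 + √7/9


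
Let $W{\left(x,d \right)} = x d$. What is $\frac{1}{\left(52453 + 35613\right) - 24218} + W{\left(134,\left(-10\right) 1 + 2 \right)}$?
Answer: $- \frac{68445055}{63848} \approx -1072.0$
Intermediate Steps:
$W{\left(x,d \right)} = d x$
$\frac{1}{\left(52453 + 35613\right) - 24218} + W{\left(134,\left(-10\right) 1 + 2 \right)} = \frac{1}{\left(52453 + 35613\right) - 24218} + \left(\left(-10\right) 1 + 2\right) 134 = \frac{1}{88066 - 24218} + \left(-10 + 2\right) 134 = \frac{1}{63848} - 1072 = - \frac{68445055}{63848}$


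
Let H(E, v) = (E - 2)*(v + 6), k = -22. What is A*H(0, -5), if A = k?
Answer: 44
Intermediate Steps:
H(E, v) = (-2 + E)*(6 + v)
A = -22
A*H(0, -5) = -22*(-12 - 2*(-5) + 6*0 + 0*(-5)) = -22*(-12 + 10 + 0 + 0) = -22*(-2) = 44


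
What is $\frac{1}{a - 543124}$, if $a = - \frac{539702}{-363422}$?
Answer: $- \frac{181711}{98691335313} \approx -1.8412 \cdot 10^{-6}$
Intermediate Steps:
$a = \frac{269851}{181711}$ ($a = \left(-539702\right) \left(- \frac{1}{363422}\right) = \frac{269851}{181711} \approx 1.4851$)
$\frac{1}{a - 543124} = \frac{1}{\frac{269851}{181711} - 543124} = \frac{1}{- \frac{98691335313}{181711}} = - \frac{181711}{98691335313}$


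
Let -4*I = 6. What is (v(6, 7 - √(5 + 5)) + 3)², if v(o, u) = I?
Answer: 9/4 ≈ 2.2500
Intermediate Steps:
I = -3/2 (I = -¼*6 = -3/2 ≈ -1.5000)
v(o, u) = -3/2
(v(6, 7 - √(5 + 5)) + 3)² = (-3/2 + 3)² = (3/2)² = 9/4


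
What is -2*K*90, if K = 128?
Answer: -23040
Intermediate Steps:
-2*K*90 = -2*128*90 = -256*90 = -23040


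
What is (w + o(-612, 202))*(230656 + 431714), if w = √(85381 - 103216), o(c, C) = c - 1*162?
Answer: -512674380 + 662370*I*√17835 ≈ -5.1267e+8 + 8.8458e+7*I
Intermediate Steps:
o(c, C) = -162 + c (o(c, C) = c - 162 = -162 + c)
w = I*√17835 (w = √(-17835) = I*√17835 ≈ 133.55*I)
(w + o(-612, 202))*(230656 + 431714) = (I*√17835 + (-162 - 612))*(230656 + 431714) = (I*√17835 - 774)*662370 = (-774 + I*√17835)*662370 = -512674380 + 662370*I*√17835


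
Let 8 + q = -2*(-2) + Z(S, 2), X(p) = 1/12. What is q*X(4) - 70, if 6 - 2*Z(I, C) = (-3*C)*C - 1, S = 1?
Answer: -1669/24 ≈ -69.542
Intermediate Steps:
Z(I, C) = 7/2 + 3*C²/2 (Z(I, C) = 3 - ((-3*C)*C - 1)/2 = 3 - (-3*C² - 1)/2 = 3 - (-1 - 3*C²)/2 = 3 + (½ + 3*C²/2) = 7/2 + 3*C²/2)
X(p) = 1/12
q = 11/2 (q = -8 + (-2*(-2) + (7/2 + (3/2)*2²)) = -8 + (4 + (7/2 + (3/2)*4)) = -8 + (4 + (7/2 + 6)) = -8 + (4 + 19/2) = -8 + 27/2 = 11/2 ≈ 5.5000)
q*X(4) - 70 = (11/2)*(1/12) - 70 = 11/24 - 70 = -1669/24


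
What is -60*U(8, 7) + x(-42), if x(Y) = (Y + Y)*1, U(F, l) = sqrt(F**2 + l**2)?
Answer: -84 - 60*sqrt(113) ≈ -721.81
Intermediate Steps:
x(Y) = 2*Y (x(Y) = (2*Y)*1 = 2*Y)
-60*U(8, 7) + x(-42) = -60*sqrt(8**2 + 7**2) + 2*(-42) = -60*sqrt(64 + 49) - 84 = -60*sqrt(113) - 84 = -84 - 60*sqrt(113)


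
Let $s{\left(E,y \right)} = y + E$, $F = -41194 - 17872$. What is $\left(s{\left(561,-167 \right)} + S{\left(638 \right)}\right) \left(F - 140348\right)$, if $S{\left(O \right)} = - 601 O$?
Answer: $76384336216$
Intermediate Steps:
$F = -59066$
$s{\left(E,y \right)} = E + y$
$\left(s{\left(561,-167 \right)} + S{\left(638 \right)}\right) \left(F - 140348\right) = \left(\left(561 - 167\right) - 383438\right) \left(-59066 - 140348\right) = \left(394 - 383438\right) \left(-199414\right) = \left(-383044\right) \left(-199414\right) = 76384336216$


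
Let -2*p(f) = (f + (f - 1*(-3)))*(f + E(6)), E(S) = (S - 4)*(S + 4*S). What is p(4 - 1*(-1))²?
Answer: 714025/4 ≈ 1.7851e+5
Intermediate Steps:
E(S) = 5*S*(-4 + S) (E(S) = (-4 + S)*(5*S) = 5*S*(-4 + S))
p(f) = -(3 + 2*f)*(60 + f)/2 (p(f) = -(f + (f - 1*(-3)))*(f + 5*6*(-4 + 6))/2 = -(f + (f + 3))*(f + 5*6*2)/2 = -(f + (3 + f))*(f + 60)/2 = -(3 + 2*f)*(60 + f)/2)
p(4 - 1*(-1))² = (-90 - (4 - 1*(-1))² - 123*(4 - 1*(-1))/2)² = (-90 - (4 + 1)² - 123*(4 + 1)/2)² = (-90 - 1*5² - 123/2*5)² = (-90 - 1*25 - 615/2)² = (-90 - 25 - 615/2)² = (-845/2)² = 714025/4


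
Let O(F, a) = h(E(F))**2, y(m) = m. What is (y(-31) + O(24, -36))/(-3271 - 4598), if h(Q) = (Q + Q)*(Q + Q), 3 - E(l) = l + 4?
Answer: -2083323/2623 ≈ -794.25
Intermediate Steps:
E(l) = -1 - l (E(l) = 3 - (l + 4) = 3 - (4 + l) = 3 + (-4 - l) = -1 - l)
h(Q) = 4*Q**2 (h(Q) = (2*Q)*(2*Q) = 4*Q**2)
O(F, a) = 16*(-1 - F)**4 (O(F, a) = (4*(-1 - F)**2)**2 = 16*(-1 - F)**4)
(y(-31) + O(24, -36))/(-3271 - 4598) = (-31 + 16*(1 + 24)**4)/(-3271 - 4598) = (-31 + 16*25**4)/(-7869) = (-31 + 16*390625)*(-1/7869) = (-31 + 6250000)*(-1/7869) = 6249969*(-1/7869) = -2083323/2623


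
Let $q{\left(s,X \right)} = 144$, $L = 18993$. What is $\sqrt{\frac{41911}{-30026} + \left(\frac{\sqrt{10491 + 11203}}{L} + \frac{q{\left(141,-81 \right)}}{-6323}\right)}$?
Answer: $\frac{\sqrt{-18445383422044987088161494 + 684596843511826079172 \sqrt{21694}}}{3605904581214} \approx 1.1878 i$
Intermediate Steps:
$\sqrt{\frac{41911}{-30026} + \left(\frac{\sqrt{10491 + 11203}}{L} + \frac{q{\left(141,-81 \right)}}{-6323}\right)} = \sqrt{\frac{41911}{-30026} + \left(\frac{\sqrt{10491 + 11203}}{18993} + \frac{144}{-6323}\right)} = \sqrt{41911 \left(- \frac{1}{30026}\right) + \left(\sqrt{21694} \cdot \frac{1}{18993} + 144 \left(- \frac{1}{6323}\right)\right)} = \sqrt{- \frac{41911}{30026} - \left(\frac{144}{6323} - \frac{\sqrt{21694}}{18993}\right)} = \sqrt{- \frac{269326997}{189854398} + \frac{\sqrt{21694}}{18993}}$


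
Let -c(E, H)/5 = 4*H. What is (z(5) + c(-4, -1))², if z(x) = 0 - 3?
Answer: 289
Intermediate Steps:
z(x) = -3
c(E, H) = -20*H
(z(5) + c(-4, -1))² = (-3 - 20*(-1))² = (-3 + 20)² = 17² = 289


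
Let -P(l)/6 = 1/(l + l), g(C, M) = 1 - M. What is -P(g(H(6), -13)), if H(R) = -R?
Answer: 3/14 ≈ 0.21429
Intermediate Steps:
P(l) = -3/l (P(l) = -6/(l + l) = -6*1/(2*l) = -3/l)
-P(g(H(6), -13)) = -(-3)/(1 - 1*(-13)) = -(-3)/(1 + 13) = -(-3)/14 = -1*(-3/14) = 3/14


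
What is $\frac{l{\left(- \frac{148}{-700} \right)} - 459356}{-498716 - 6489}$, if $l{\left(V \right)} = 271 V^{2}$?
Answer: $\frac{14067406501}{15471903125} \approx 0.90922$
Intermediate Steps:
$\frac{l{\left(- \frac{148}{-700} \right)} - 459356}{-498716 - 6489} = \frac{271 \left(- \frac{148}{-700}\right)^{2} - 459356}{-498716 - 6489} = \frac{271 \left(\left(-148\right) \left(- \frac{1}{700}\right)\right)^{2} - 459356}{-505205} = \left(271 \left(\frac{37}{175}\right)^{2} - 459356\right) \left(- \frac{1}{505205}\right) = \left(271 \cdot \frac{1369}{30625} - 459356\right) \left(- \frac{1}{505205}\right) = \left(\frac{370999}{30625} - 459356\right) \left(- \frac{1}{505205}\right) = \left(- \frac{14067406501}{30625}\right) \left(- \frac{1}{505205}\right) = \frac{14067406501}{15471903125}$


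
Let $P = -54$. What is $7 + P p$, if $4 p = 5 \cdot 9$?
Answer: $- \frac{1201}{2} \approx -600.5$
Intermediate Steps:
$p = \frac{45}{4}$ ($p = \frac{5 \cdot 9}{4} = \frac{1}{4} \cdot 45 = \frac{45}{4} \approx 11.25$)
$7 + P p = 7 - \frac{1215}{2} = - \frac{1201}{2}$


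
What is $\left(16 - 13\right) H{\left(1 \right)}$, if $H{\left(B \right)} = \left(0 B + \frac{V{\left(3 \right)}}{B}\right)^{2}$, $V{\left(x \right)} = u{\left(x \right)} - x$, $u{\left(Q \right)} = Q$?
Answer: $0$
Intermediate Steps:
$V{\left(x \right)} = 0$ ($V{\left(x \right)} = x - x = 0$)
$H{\left(B \right)} = 0$ ($H{\left(B \right)} = \left(0 B + \frac{0}{B}\right)^{2} = \left(0 + 0\right)^{2} = 0^{2} = 0$)
$\left(16 - 13\right) H{\left(1 \right)} = \left(16 - 13\right) 0 = 3 \cdot 0 = 0$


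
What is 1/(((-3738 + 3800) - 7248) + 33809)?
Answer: 1/26623 ≈ 3.7562e-5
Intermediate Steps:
1/(((-3738 + 3800) - 7248) + 33809) = 1/((62 - 7248) + 33809) = 1/(-7186 + 33809) = 1/26623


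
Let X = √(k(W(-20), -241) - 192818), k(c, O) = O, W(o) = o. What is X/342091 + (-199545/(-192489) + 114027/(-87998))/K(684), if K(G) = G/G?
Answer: -1463127431/5646215674 + 3*I*√21451/342091 ≈ -0.25913 + 0.0012844*I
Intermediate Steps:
K(G) = 1
X = 3*I*√21451 (X = √(-241 - 192818) = √(-193059) = 3*I*√21451 ≈ 439.38*I)
X/342091 + (-199545/(-192489) + 114027/(-87998))/K(684) = (3*I*√21451)/342091 + (-199545/(-192489) + 114027/(-87998))/1 = (3*I*√21451)*(1/342091) + (-199545*(-1/192489) + 114027*(-1/87998))*1 = 3*I*√21451/342091 + (66515/64163 - 114027/87998)*1 = 3*I*√21451/342091 - 1463127431/5646215674*1 = 3*I*√21451/342091 - 1463127431/5646215674 = -1463127431/5646215674 + 3*I*√21451/342091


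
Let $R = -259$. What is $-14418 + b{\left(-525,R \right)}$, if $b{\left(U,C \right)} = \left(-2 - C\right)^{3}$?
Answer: $16960175$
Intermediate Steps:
$-14418 + b{\left(-525,R \right)} = -14418 - \left(2 - 259\right)^{3} = -14418 - \left(-257\right)^{3} = -14418 - -16974593 = -14418 + 16974593 = 16960175$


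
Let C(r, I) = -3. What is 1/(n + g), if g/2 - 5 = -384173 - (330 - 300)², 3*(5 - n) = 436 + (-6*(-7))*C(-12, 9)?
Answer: -3/2310703 ≈ -1.2983e-6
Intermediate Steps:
n = -295/3 (n = 5 - (436 - 6*(-7)*(-3))/3 = 5 - (436 + 42*(-3))/3 = 5 - (436 - 126)/3 = 5 - ⅓*310 = 5 - 310/3 = -295/3 ≈ -98.333)
g = -770136 (g = 10 + 2*(-384173 - (330 - 300)²) = 10 + 2*(-384173 - 1*30²) = 10 + 2*(-384173 - 1*900) = 10 + 2*(-384173 - 900) = 10 + 2*(-385073) = 10 - 770146 = -770136)
1/(n + g) = 1/(-295/3 - 770136) = 1/(-2310703/3) = -3/2310703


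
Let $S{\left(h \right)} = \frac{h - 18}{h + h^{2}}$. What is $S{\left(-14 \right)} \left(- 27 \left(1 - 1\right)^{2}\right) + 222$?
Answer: $222$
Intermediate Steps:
$S{\left(h \right)} = \frac{-18 + h}{h + h^{2}}$
$S{\left(-14 \right)} \left(- 27 \left(1 - 1\right)^{2}\right) + 222 = \frac{-18 - 14}{\left(-14\right) \left(1 - 14\right)} \left(- 27 \left(1 - 1\right)^{2}\right) + 222 = \left(- \frac{1}{14}\right) \frac{1}{-13} \left(-32\right) \left(- 27 \cdot 0^{2}\right) + 222 = \left(- \frac{1}{14}\right) \left(- \frac{1}{13}\right) \left(-32\right) \left(\left(-27\right) 0\right) + 222 = \left(- \frac{16}{91}\right) 0 + 222 = 0 + 222 = 222$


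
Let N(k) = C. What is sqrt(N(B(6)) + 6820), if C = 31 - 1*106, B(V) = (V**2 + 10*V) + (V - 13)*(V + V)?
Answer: sqrt(6745) ≈ 82.128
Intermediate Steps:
B(V) = V**2 + 10*V + 2*V*(-13 + V) (B(V) = (V**2 + 10*V) + (-13 + V)*(2*V) = (V**2 + 10*V) + 2*V*(-13 + V) = V**2 + 10*V + 2*V*(-13 + V))
C = -75 (C = 31 - 106 = -75)
N(k) = -75
sqrt(N(B(6)) + 6820) = sqrt(-75 + 6820) = sqrt(6745)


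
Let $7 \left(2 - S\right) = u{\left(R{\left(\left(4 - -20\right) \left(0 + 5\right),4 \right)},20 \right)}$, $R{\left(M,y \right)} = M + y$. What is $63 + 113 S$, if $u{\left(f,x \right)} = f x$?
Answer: $- \frac{278217}{7} \approx -39745.0$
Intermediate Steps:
$S = - \frac{2466}{7}$ ($S = 2 - \frac{\left(\left(4 - -20\right) \left(0 + 5\right) + 4\right) 20}{7} = 2 - \frac{\left(\left(4 + 20\right) 5 + 4\right) 20}{7} = 2 - \frac{\left(24 \cdot 5 + 4\right) 20}{7} = 2 - \frac{\left(120 + 4\right) 20}{7} = 2 - \frac{124 \cdot 20}{7} = 2 - \frac{2480}{7} = - \frac{2466}{7} \approx -352.29$)
$63 + 113 S = 63 + 113 \left(- \frac{2466}{7}\right) = 63 - \frac{278658}{7} = - \frac{278217}{7}$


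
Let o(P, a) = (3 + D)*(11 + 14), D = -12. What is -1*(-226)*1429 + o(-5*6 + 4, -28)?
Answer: 322729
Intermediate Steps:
o(P, a) = -225 (o(P, a) = (3 - 12)*(11 + 14) = -9*25 = -225)
-1*(-226)*1429 + o(-5*6 + 4, -28) = -1*(-226)*1429 - 225 = 226*1429 - 225 = 322954 - 225 = 322729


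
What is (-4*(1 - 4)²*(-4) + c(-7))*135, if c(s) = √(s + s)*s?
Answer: 19440 - 945*I*√14 ≈ 19440.0 - 3535.9*I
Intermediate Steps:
c(s) = √2*s^(3/2) (c(s) = √(2*s)*s = (√2*√s)*s = √2*s^(3/2))
(-4*(1 - 4)²*(-4) + c(-7))*135 = (-4*(1 - 4)²*(-4) + √2*(-7)^(3/2))*135 = (-4*(-3)²*(-4) + √2*(-7*I*√7))*135 = (-4*9*(-4) - 7*I*√14)*135 = (-36*(-4) - 7*I*√14)*135 = (144 - 7*I*√14)*135 = 19440 - 945*I*√14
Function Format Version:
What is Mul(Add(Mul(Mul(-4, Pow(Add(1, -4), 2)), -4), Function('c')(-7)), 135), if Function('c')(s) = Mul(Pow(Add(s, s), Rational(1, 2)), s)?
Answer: Add(19440, Mul(-945, I, Pow(14, Rational(1, 2)))) ≈ Add(19440., Mul(-3535.9, I))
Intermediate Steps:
Function('c')(s) = Mul(Pow(2, Rational(1, 2)), Pow(s, Rational(3, 2))) (Function('c')(s) = Mul(Pow(Mul(2, s), Rational(1, 2)), s) = Mul(Mul(Pow(2, Rational(1, 2)), Pow(s, Rational(1, 2))), s) = Mul(Pow(2, Rational(1, 2)), Pow(s, Rational(3, 2))))
Mul(Add(Mul(Mul(-4, Pow(Add(1, -4), 2)), -4), Function('c')(-7)), 135) = Mul(Add(Mul(Mul(-4, Pow(Add(1, -4), 2)), -4), Mul(Pow(2, Rational(1, 2)), Pow(-7, Rational(3, 2)))), 135) = Mul(Add(Mul(Mul(-4, Pow(-3, 2)), -4), Mul(Pow(2, Rational(1, 2)), Mul(-7, I, Pow(7, Rational(1, 2))))), 135) = Mul(Add(Mul(Mul(-4, 9), -4), Mul(-7, I, Pow(14, Rational(1, 2)))), 135) = Mul(Add(Mul(-36, -4), Mul(-7, I, Pow(14, Rational(1, 2)))), 135) = Mul(Add(144, Mul(-7, I, Pow(14, Rational(1, 2)))), 135) = Add(19440, Mul(-945, I, Pow(14, Rational(1, 2))))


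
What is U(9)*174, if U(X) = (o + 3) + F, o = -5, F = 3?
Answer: 174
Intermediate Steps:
U(X) = 1 (U(X) = (-5 + 3) + 3 = -2 + 3 = 1)
U(9)*174 = 1*174 = 174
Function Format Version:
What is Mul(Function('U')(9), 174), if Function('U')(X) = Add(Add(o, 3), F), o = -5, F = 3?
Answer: 174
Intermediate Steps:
Function('U')(X) = 1 (Function('U')(X) = Add(Add(-5, 3), 3) = Add(-2, 3) = 1)
Mul(Function('U')(9), 174) = Mul(1, 174) = 174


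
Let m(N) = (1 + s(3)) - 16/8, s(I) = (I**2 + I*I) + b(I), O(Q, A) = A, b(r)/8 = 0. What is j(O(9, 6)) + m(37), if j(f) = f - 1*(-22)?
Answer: 45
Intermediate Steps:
b(r) = 0 (b(r) = 8*0 = 0)
s(I) = 2*I**2 (s(I) = (I**2 + I*I) + 0 = (I**2 + I**2) + 0 = 2*I**2 + 0 = 2*I**2)
m(N) = 17 (m(N) = (1 + 2*3**2) - 16/8 = (1 + 2*9) - 16*1/8 = (1 + 18) - 2 = 19 - 2 = 17)
j(f) = 22 + f (j(f) = f + 22 = 22 + f)
j(O(9, 6)) + m(37) = (22 + 6) + 17 = 28 + 17 = 45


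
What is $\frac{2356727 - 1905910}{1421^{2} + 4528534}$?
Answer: $\frac{450817}{6547775} \approx 0.06885$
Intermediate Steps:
$\frac{2356727 - 1905910}{1421^{2} + 4528534} = \frac{450817}{2019241 + 4528534} = \frac{450817}{6547775}$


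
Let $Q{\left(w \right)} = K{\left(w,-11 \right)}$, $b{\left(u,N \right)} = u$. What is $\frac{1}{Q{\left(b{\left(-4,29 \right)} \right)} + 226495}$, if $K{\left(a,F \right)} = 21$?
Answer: $\frac{1}{226516} \approx 4.4147 \cdot 10^{-6}$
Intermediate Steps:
$Q{\left(w \right)} = 21$
$\frac{1}{Q{\left(b{\left(-4,29 \right)} \right)} + 226495} = \frac{1}{21 + 226495} = \frac{1}{226516}$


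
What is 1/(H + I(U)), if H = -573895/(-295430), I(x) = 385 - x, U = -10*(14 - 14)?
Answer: 59086/22862889 ≈ 0.0025844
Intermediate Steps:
U = 0 (U = -10*0 = 0)
H = 114779/59086 (H = -573895*(-1/295430) = 114779/59086 ≈ 1.9426)
1/(H + I(U)) = 1/(114779/59086 + (385 - 1*0)) = 1/(114779/59086 + (385 + 0)) = 1/(114779/59086 + 385) = 1/(22862889/59086) = 59086/22862889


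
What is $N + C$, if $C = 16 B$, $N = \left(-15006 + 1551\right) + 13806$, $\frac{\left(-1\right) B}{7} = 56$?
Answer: $-5921$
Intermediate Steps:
$B = -392$ ($B = \left(-7\right) 56 = -392$)
$N = 351$ ($N = -13455 + 13806 = 351$)
$C = -6272$ ($C = 16 \left(-392\right) = -6272$)
$N + C = 351 - 6272 = -5921$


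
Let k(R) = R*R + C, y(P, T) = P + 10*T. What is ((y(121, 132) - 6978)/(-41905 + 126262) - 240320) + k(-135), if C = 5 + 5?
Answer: -2676347126/12051 ≈ -2.2209e+5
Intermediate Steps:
C = 10
k(R) = 10 + R² (k(R) = R*R + 10 = R² + 10 = 10 + R²)
((y(121, 132) - 6978)/(-41905 + 126262) - 240320) + k(-135) = (((121 + 10*132) - 6978)/(-41905 + 126262) - 240320) + (10 + (-135)²) = (((121 + 1320) - 6978)/84357 - 240320) + (10 + 18225) = ((1441 - 6978)*(1/84357) - 240320) + 18235 = (-5537*1/84357 - 240320) + 18235 = (-791/12051 - 240320) + 18235 = -2896097111/12051 + 18235 = -2676347126/12051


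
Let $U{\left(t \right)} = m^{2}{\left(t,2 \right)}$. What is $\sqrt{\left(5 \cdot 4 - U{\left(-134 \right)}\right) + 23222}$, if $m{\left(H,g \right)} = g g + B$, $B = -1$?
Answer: $\sqrt{23233} \approx 152.42$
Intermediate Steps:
$m{\left(H,g \right)} = -1 + g^{2}$ ($m{\left(H,g \right)} = g g - 1 = g^{2} - 1 = -1 + g^{2}$)
$U{\left(t \right)} = 9$ ($U{\left(t \right)} = \left(-1 + 2^{2}\right)^{2} = \left(-1 + 4\right)^{2} = 3^{2} = 9$)
$\sqrt{\left(5 \cdot 4 - U{\left(-134 \right)}\right) + 23222} = \sqrt{\left(5 \cdot 4 - 9\right) + 23222} = \sqrt{\left(20 - 9\right) + 23222} = \sqrt{11 + 23222} = \sqrt{23233}$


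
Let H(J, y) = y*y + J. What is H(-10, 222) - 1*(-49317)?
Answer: 98591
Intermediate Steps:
H(J, y) = J + y² (H(J, y) = y² + J = J + y²)
H(-10, 222) - 1*(-49317) = (-10 + 222²) - 1*(-49317) = (-10 + 49284) + 49317 = 49274 + 49317 = 98591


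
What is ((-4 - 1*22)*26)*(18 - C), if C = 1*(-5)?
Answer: -15548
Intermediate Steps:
C = -5
((-4 - 1*22)*26)*(18 - C) = ((-4 - 1*22)*26)*(18 - 1*(-5)) = ((-4 - 22)*26)*(18 + 5) = -26*26*23 = -676*23 = -15548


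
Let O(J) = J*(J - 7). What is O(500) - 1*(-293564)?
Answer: 540064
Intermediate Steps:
O(J) = J*(-7 + J)
O(500) - 1*(-293564) = 500*(-7 + 500) - 1*(-293564) = 500*493 + 293564 = 246500 + 293564 = 540064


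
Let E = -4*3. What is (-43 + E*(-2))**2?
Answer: 361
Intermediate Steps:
E = -12
(-43 + E*(-2))**2 = (-43 - 12*(-2))**2 = (-43 + 24)**2 = (-19)**2 = 361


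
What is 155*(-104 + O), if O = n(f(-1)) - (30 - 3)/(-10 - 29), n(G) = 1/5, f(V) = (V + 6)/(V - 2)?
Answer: -207762/13 ≈ -15982.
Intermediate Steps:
f(V) = (6 + V)/(-2 + V)
n(G) = ⅕
O = 58/65 (O = ⅕ - (30 - 3)/(-10 - 29) = ⅕ - 27/(-39) = ⅕ - 27*(-1)/39 = ⅕ - 1*(-9/13) = ⅕ + 9/13 = 58/65 ≈ 0.89231)
155*(-104 + O) = 155*(-104 + 58/65) = 155*(-6702/65) = -207762/13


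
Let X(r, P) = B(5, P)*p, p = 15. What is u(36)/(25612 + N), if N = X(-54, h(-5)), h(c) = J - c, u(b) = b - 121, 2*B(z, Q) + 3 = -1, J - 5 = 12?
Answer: -85/25582 ≈ -0.0033226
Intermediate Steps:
J = 17 (J = 5 + 12 = 17)
B(z, Q) = -2 (B(z, Q) = -3/2 + (½)*(-1) = -3/2 - ½ = -2)
u(b) = -121 + b
h(c) = 17 - c
X(r, P) = -30 (X(r, P) = -2*15 = -30)
N = -30
u(36)/(25612 + N) = (-121 + 36)/(25612 - 30) = -85/25582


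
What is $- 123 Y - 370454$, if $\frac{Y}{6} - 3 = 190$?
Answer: $-512888$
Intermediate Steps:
$Y = 1158$ ($Y = 18 + 6 \cdot 190 = 18 + 1140 = 1158$)
$- 123 Y - 370454 = \left(-123\right) 1158 - 370454 = -142434 - 370454 = -512888$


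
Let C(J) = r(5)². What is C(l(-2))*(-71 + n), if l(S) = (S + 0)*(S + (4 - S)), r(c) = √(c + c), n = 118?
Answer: 470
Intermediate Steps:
r(c) = √2*√c (r(c) = √(2*c) = √2*√c)
l(S) = 4*S (l(S) = S*4 = 4*S)
C(J) = 10 (C(J) = (√2*√5)² = (√10)² = 10)
C(l(-2))*(-71 + n) = 10*(-71 + 118) = 10*47 = 470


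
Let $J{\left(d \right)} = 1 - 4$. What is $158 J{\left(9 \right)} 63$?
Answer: $-29862$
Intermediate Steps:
$J{\left(d \right)} = -3$
$158 J{\left(9 \right)} 63 = 158 \left(-3\right) 63 = \left(-474\right) 63 = -29862$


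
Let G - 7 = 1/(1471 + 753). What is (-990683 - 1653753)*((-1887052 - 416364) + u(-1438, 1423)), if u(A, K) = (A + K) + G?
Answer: 3386739085307275/556 ≈ 6.0913e+12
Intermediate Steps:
G = 15569/2224 (G = 7 + 1/(1471 + 753) = 7 + 1/2224 = 15569/2224 ≈ 7.0005)
u(A, K) = 15569/2224 + A + K (u(A, K) = (A + K) + 15569/2224 = 15569/2224 + A + K)
(-990683 - 1653753)*((-1887052 - 416364) + u(-1438, 1423)) = (-990683 - 1653753)*((-1887052 - 416364) + (15569/2224 - 1438 + 1423)) = -2644436*(-2303416 - 17791/2224) = -2644436*(-5122814975/2224) = 3386739085307275/556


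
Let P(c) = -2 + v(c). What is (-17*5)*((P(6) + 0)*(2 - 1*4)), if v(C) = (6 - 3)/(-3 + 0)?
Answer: -510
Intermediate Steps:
v(C) = -1 (v(C) = 3/(-3) = 3*(-⅓) = -1)
P(c) = -3 (P(c) = -2 - 1 = -3)
(-17*5)*((P(6) + 0)*(2 - 1*4)) = (-17*5)*((-3 + 0)*(2 - 1*4)) = -(-255)*(2 - 4) = -(-255)*(-2) = -85*6 = -510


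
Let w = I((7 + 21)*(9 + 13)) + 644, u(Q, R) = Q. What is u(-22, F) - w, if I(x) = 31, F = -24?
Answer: -697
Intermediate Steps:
w = 675 (w = 31 + 644 = 675)
u(-22, F) - w = -22 - 1*675 = -22 - 675 = -697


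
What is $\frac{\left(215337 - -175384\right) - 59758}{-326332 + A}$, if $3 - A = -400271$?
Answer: $\frac{330963}{73942} \approx 4.476$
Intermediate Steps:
$A = 400274$ ($A = 3 - -400271 = 3 + 400271 = 400274$)
$\frac{\left(215337 - -175384\right) - 59758}{-326332 + A} = \frac{\left(215337 - -175384\right) - 59758}{-326332 + 400274} = \frac{\left(215337 + 175384\right) - 59758}{73942} = \left(390721 - 59758\right) \frac{1}{73942} = 330963 \cdot \frac{1}{73942} = \frac{330963}{73942}$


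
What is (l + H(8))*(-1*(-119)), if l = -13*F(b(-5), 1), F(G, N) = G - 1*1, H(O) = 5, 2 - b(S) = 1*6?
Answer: 8330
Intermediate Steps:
b(S) = -4 (b(S) = 2 - 6 = -4)
F(G, N) = -1 + G (F(G, N) = G - 1 = -1 + G)
l = 65 (l = -13*(-1 - 4) = -13*(-5) = 65)
(l + H(8))*(-1*(-119)) = (65 + 5)*(-1*(-119)) = 70*119 = 8330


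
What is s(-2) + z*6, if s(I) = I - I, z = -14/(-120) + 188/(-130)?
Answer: -1037/130 ≈ -7.9769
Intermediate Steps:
z = -1037/780 (z = -14*(-1/120) + 188*(-1/130) = 7/60 - 94/65 = -1037/780 ≈ -1.3295)
s(I) = 0
s(-2) + z*6 = 0 - 1037/780*6 = 0 - 1037/130 = -1037/130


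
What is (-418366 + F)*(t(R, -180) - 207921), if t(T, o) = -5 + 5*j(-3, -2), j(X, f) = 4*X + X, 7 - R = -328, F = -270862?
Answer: 143360113228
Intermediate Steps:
R = 335 (R = 7 - 1*(-328) = 7 + 328 = 335)
j(X, f) = 5*X
t(T, o) = -80 (t(T, o) = -5 + 5*(5*(-3)) = -5 + 5*(-15) = -5 - 75 = -80)
(-418366 + F)*(t(R, -180) - 207921) = (-418366 - 270862)*(-80 - 207921) = -689228*(-208001) = 143360113228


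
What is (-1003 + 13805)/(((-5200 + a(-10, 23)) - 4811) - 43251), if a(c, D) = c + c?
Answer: -6401/26641 ≈ -0.24027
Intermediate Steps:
a(c, D) = 2*c
(-1003 + 13805)/(((-5200 + a(-10, 23)) - 4811) - 43251) = (-1003 + 13805)/(((-5200 + 2*(-10)) - 4811) - 43251) = 12802/(((-5200 - 20) - 4811) - 43251) = 12802/((-5220 - 4811) - 43251) = 12802/(-10031 - 43251) = 12802/(-53282) = 12802*(-1/53282) = -6401/26641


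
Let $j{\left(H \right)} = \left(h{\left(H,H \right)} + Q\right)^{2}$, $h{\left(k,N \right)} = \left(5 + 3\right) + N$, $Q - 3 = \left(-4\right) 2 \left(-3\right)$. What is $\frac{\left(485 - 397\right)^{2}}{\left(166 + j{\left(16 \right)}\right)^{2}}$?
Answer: $\frac{7744}{7656289} \approx 0.0010115$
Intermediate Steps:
$Q = 27$ ($Q = 3 + \left(-4\right) 2 \left(-3\right) = 3 - -24 = 3 + 24 = 27$)
$h{\left(k,N \right)} = 8 + N$
$j{\left(H \right)} = \left(35 + H\right)^{2}$ ($j{\left(H \right)} = \left(\left(8 + H\right) + 27\right)^{2} = \left(35 + H\right)^{2}$)
$\frac{\left(485 - 397\right)^{2}}{\left(166 + j{\left(16 \right)}\right)^{2}} = \frac{\left(485 - 397\right)^{2}}{\left(166 + \left(35 + 16\right)^{2}\right)^{2}} = \frac{88^{2}}{\left(166 + 51^{2}\right)^{2}} = \frac{7744}{\left(166 + 2601\right)^{2}} = \frac{7744}{2767^{2}} = \frac{7744}{7656289}$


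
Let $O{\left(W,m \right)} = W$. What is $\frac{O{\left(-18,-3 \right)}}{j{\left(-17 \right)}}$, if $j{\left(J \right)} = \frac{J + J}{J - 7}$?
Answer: $- \frac{216}{17} \approx -12.706$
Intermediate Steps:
$j{\left(J \right)} = \frac{2 J}{-7 + J}$
$\frac{O{\left(-18,-3 \right)}}{j{\left(-17 \right)}} = - \frac{18}{2 \left(-17\right) \frac{1}{-7 - 17}} = - \frac{18}{2 \left(-17\right) \frac{1}{-24}} = - \frac{18}{2 \left(-17\right) \left(- \frac{1}{24}\right)} = - \frac{18}{\frac{17}{12}} = \left(-18\right) \frac{12}{17} = - \frac{216}{17}$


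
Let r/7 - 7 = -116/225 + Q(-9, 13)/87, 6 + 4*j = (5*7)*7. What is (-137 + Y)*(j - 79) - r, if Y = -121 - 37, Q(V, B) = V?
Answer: 147049567/26100 ≈ 5634.1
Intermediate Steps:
j = 239/4 (j = -3/2 + ((5*7)*7)/4 = -3/2 + (35*7)/4 = -3/2 + (¼)*245 = -3/2 + 245/4 = 239/4 ≈ 59.750)
Y = -158
r = 291452/6525 (r = 49 + 7*(-116/225 - 9/87) = 49 + 7*(-116*1/225 - 9*1/87) = 49 + 7*(-116/225 - 3/29) = 49 + 7*(-4039/6525) = 49 - 28273/6525 = 291452/6525 ≈ 44.667)
(-137 + Y)*(j - 79) - r = (-137 - 158)*(239/4 - 79) - 1*291452/6525 = -295*(-77/4) - 291452/6525 = 22715/4 - 291452/6525 = 147049567/26100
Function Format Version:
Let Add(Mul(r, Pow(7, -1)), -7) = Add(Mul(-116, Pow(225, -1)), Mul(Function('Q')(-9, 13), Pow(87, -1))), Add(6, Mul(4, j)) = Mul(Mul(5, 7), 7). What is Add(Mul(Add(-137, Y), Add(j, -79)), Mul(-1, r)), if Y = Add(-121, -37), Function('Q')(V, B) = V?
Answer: Rational(147049567, 26100) ≈ 5634.1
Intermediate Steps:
j = Rational(239, 4) (j = Add(Rational(-3, 2), Mul(Rational(1, 4), Mul(Mul(5, 7), 7))) = Add(Rational(-3, 2), Mul(Rational(1, 4), Mul(35, 7))) = Add(Rational(-3, 2), Mul(Rational(1, 4), 245)) = Add(Rational(-3, 2), Rational(245, 4)) = Rational(239, 4) ≈ 59.750)
Y = -158
r = Rational(291452, 6525) (r = Add(49, Mul(7, Add(Mul(-116, Pow(225, -1)), Mul(-9, Pow(87, -1))))) = Add(49, Mul(7, Add(Mul(-116, Rational(1, 225)), Mul(-9, Rational(1, 87))))) = Add(49, Mul(7, Add(Rational(-116, 225), Rational(-3, 29)))) = Add(49, Mul(7, Rational(-4039, 6525))) = Add(49, Rational(-28273, 6525)) = Rational(291452, 6525) ≈ 44.667)
Add(Mul(Add(-137, Y), Add(j, -79)), Mul(-1, r)) = Add(Mul(Add(-137, -158), Add(Rational(239, 4), -79)), Mul(-1, Rational(291452, 6525))) = Add(Mul(-295, Rational(-77, 4)), Rational(-291452, 6525)) = Add(Rational(22715, 4), Rational(-291452, 6525)) = Rational(147049567, 26100)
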